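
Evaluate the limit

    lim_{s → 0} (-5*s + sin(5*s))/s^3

Direct substitution gives 0/0.
Apply L'Hôpital: lim (5*cos(5*s) - 5)/(3*s^2), still 0/0.
Apply L'Hôpital: lim (-25*sin(5*s))/(6*s), still 0/0.
After 3 applications of L'Hôpital's rule the quotient is (-125*cos(5*s))/(6); substituting s = 0 gives -125/6.

-125/6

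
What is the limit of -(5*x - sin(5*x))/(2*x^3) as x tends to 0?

Direct substitution gives 0/0.
Apply L'Hôpital: lim (5 - 5*cos(5*x))/(-6*x^2), still 0/0.
Apply L'Hôpital: lim (25*sin(5*x))/(-12*x), still 0/0.
After 3 applications of L'Hôpital's rule the quotient is (125*cos(5*x))/(-12); substituting x = 0 gives -125/12.

-125/12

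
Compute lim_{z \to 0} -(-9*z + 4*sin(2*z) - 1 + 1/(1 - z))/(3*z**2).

Substitution gives 0/0; apply L'Hôpital's rule 2 times.
After differentiating numerator and denominator 2 times the quotient is (-16*sin(2*z) - 2/(z - 1)^3)/(-6); at z = 0 this is -1/3.

-1/3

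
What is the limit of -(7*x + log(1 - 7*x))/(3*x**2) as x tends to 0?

49/6

Direct substitution gives 0/0.
Apply L'Hôpital: lim (7 - 7/(1 - 7*x))/(-6*x), still 0/0.
After 2 applications of L'Hôpital's rule the quotient is (-49/(1 - 7*x)^2)/(-6); substituting x = 0 gives 49/6.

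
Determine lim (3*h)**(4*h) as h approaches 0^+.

1

Base → 0⁺ and exponent → 0⁺: a 0^0 form.
Take logs: 4h·ln(3h). This is 0·(−∞); rewriting as ln(3h)/(1/(4h)) and applying L'Hôpital gives 0.
Hence the limit is e^0 = 1.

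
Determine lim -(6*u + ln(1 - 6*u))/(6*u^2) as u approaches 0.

Direct substitution gives 0/0.
Apply L'Hôpital: lim (6 - 6/(1 - 6*u))/(-12*u), still 0/0.
After 2 applications of L'Hôpital's rule the quotient is (-36/(1 - 6*u)^2)/(-12); substituting u = 0 gives 3.

3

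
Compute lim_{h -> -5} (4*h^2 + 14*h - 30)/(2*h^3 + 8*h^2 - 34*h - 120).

Since h = -5 makes numerator and denominator zero, (h + 5) divides both.
Cancelling it gives (4*h - 6)/(2*h^2 - 2*h - 24); now plug in h = -5 to get -13/18.

-13/18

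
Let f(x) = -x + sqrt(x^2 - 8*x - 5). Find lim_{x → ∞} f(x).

-4

An ∞ − ∞ form. Rationalising with the conjugate, the difference becomes (-8x - 5) / (√(x^2 - 8*x - 5) + x).
For large x the denominator behaves like 2·x, so the quotient tends to -8/2 = -4.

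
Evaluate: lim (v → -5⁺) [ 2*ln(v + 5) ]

-∞

As v → -5⁺, v + 5 → 0⁺ and ln(v + 5) → −∞.
Multiplying by 2 gives -∞.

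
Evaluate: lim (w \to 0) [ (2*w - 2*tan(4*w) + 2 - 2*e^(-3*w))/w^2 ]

-9

Substitution gives 0/0 (the numerator vanishes to order 2).
Expand each term to order w^2: the coefficient of w^2 in -2·e^(-3w) is -9 and in -2·tan(4w) is 0.
Lower-order terms cancel with the polynomial part, so the numerator is (-9)·w^2 + o(w^2), and the limit is (-9)/(1) = -9.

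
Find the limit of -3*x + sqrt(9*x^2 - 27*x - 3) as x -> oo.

An ∞ − ∞ form. Rationalising with the conjugate, the difference becomes (-27x - 3) / (√(9*x^2 - 27*x - 3) + 3x).
For large x the denominator behaves like 2·3x, so the quotient tends to -27/6 = -9/2.

-9/2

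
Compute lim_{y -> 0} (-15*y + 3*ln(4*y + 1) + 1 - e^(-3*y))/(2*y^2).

-57/4

Substitution gives 0/0; apply L'Hôpital's rule 2 times.
After differentiating numerator and denominator 2 times the quotient is (-9*e^(-3*y) - 48/(4*y + 1)^2)/(4); at y = 0 this is -57/4.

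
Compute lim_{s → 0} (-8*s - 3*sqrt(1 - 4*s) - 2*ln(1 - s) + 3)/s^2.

7

Substitution gives 0/0; apply L'Hôpital's rule 2 times.
After differentiating numerator and denominator 2 times the quotient is (2/(s - 1)^2 + 12/(1 - 4*s)^(3/2))/(2); at s = 0 this is 7.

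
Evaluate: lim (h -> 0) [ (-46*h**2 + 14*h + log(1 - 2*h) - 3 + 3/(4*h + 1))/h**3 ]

-584/3

Substitution gives 0/0; apply L'Hôpital's rule 3 times.
After differentiating numerator and denominator 3 times the quotient is (-1152/(4*h + 1)^4 + 16/(2*h - 1)^3)/(6); at h = 0 this is -584/3.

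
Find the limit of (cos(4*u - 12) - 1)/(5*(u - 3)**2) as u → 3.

Direct substitution gives 0/0.
Apply L'Hôpital: lim (-4*sin(4*u - 12))/(10*u - 30), still 0/0.
After 2 applications of L'Hôpital's rule the quotient is (-16*cos(4*u - 12))/(10); substituting u = 3 gives -8/5.

-8/5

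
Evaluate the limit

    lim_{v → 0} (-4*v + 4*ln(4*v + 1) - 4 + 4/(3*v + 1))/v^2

Substitution gives 0/0 (the numerator vanishes to order 2).
Expand each term to order v^2: the coefficient of v^2 in 4·1/(1 + 3v) is 36 and in 4·ln(1 + 4v) is -32.
Lower-order terms cancel with the polynomial part, so the numerator is (4)·v^2 + o(v^2), and the limit is (4)/(1) = 4.

4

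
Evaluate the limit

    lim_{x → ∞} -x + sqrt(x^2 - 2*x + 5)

-1

This has the form ∞ − ∞. Multiply and divide by the conjugate √(x^2 - 2*x + 5) + x.
That gives (-2x + 5) / (√(x^2 - 2*x + 5) + x).
Divide numerator and denominator by x: the limit is -2/(2·1) = -1.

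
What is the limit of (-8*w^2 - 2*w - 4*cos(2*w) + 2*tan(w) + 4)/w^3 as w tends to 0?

2/3

Substitution gives 0/0 (the numerator vanishes to order 3).
Expand each term to order w^3: the coefficient of w^3 in 2·tan(w) is 2/3 and in -4·cos(2w) is 0.
Lower-order terms cancel with the polynomial part, so the numerator is (2/3)·w^3 + o(w^3), and the limit is (2/3)/(1) = 2/3.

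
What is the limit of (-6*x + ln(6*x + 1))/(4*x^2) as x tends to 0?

Direct substitution gives 0/0.
Apply L'Hôpital: lim (-6 + 6/(6*x + 1))/(8*x), still 0/0.
After 2 applications of L'Hôpital's rule the quotient is (-36/(6*x + 1)^2)/(8); substituting x = 0 gives -9/2.

-9/2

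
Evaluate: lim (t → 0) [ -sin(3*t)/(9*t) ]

Substitution gives 0/0.
Write it as (3/(-9))·sin(3t)/(3t); since sin(u)/u → 1, the limit is -1/3.

-1/3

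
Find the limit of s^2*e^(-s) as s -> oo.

Write as s^2/e^{1s}, an ∞/∞ form.
Exponential growth dominates any polynomial, so repeated L'Hôpital (or the standard result) gives 0.

0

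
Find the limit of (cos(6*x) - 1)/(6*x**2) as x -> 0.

-3

Direct substitution gives 0/0.
Apply L'Hôpital: lim (-6*sin(6*x))/(12*x), still 0/0.
After 2 applications of L'Hôpital's rule the quotient is (-36*cos(6*x))/(12); substituting x = 0 gives -3.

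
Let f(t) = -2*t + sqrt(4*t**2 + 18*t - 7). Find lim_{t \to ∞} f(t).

An ∞ − ∞ form. Rationalising with the conjugate, the difference becomes (18t - 7) / (√(4*t^2 + 18*t - 7) + 2t).
For large t the denominator behaves like 2·2t, so the quotient tends to 18/4 = 9/2.

9/2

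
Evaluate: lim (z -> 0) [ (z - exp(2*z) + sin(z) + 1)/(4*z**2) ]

Substitution gives 0/0 (the numerator vanishes to order 2).
Expand each term to order z^2: the coefficient of z^2 in −e^(2z) is -2 and in sin(z) is 0.
Lower-order terms cancel with the polynomial part, so the numerator is (-2)·z^2 + o(z^2), and the limit is (-2)/(4) = -1/2.

-1/2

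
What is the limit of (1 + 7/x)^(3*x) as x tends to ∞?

e^(21)

The base → 1 and the exponent → ∞: a 1^∞ form.
Take logarithms: (3x)·ln(1 + 7/x). Since ln(1+u) ~ u for small u, this behaves like (3x)·(7/x) → 21.
So the limit is e^(21).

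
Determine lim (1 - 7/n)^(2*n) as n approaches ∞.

The base → 1 and the exponent → ∞: a 1^∞ form.
Take logarithms: (2n)·ln(1 - 7/n). Since ln(1+u) ~ u for small u, this behaves like (2n)·(-7/n) → -14.
So the limit is e^(-14).

e^(-14)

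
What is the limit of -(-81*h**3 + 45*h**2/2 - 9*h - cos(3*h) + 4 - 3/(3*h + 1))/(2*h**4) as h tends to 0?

1971/16

Substitution gives 0/0; apply L'Hôpital's rule 4 times.
After differentiating numerator and denominator 4 times the quotient is (-81*cos(3*h) - 5832/(3*h + 1)^5)/(-48); at h = 0 this is 1971/16.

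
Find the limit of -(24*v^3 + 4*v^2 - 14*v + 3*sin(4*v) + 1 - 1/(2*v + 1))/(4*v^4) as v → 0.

4

Substitution gives 0/0; apply L'Hôpital's rule 4 times.
After differentiating numerator and denominator 4 times the quotient is (768*sin(4*v) - 384/(2*v + 1)^5)/(-96); at v = 0 this is 4.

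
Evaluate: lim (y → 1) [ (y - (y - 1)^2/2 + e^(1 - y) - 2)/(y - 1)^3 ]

Direct substitution gives 0/0.
Apply L'Hôpital: lim (-y - e^(1 - y) + 2)/(3*(y - 1)^2), still 0/0.
Apply L'Hôpital: lim (e^(1 - y) - 1)/(6*y - 6), still 0/0.
After 3 applications of L'Hôpital's rule the quotient is (-e^(1 - y))/(6); substituting y = 1 gives -1/6.

-1/6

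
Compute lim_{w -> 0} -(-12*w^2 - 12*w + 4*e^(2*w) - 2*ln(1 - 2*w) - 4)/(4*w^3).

-8/3

Substitution gives 0/0; apply L'Hôpital's rule 3 times.
After differentiating numerator and denominator 3 times the quotient is (32*e^(2*w) - 32/(2*w - 1)^3)/(-24); at w = 0 this is -8/3.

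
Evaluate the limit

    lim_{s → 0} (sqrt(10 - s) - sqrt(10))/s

A 0/0 form; rationalise with √(10 - s) + √10. This collapses the numerator to -s, leaving -1/(√(10 - s) + √10) → -1/(2√10) = -√(10)/20.

-√(10)/20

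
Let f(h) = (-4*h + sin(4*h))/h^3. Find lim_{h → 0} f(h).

-32/3

Direct substitution gives 0/0.
Apply L'Hôpital: lim (4*cos(4*h) - 4)/(3*h^2), still 0/0.
Apply L'Hôpital: lim (-16*sin(4*h))/(6*h), still 0/0.
After 3 applications of L'Hôpital's rule the quotient is (-64*cos(4*h))/(6); substituting h = 0 gives -32/3.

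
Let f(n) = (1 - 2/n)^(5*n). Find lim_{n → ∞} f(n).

Write it as [(1 - 2/n)^n]^(5) · (1 - 2/n)^(0). The bracketed term tends to e^(-2) and the second factor to 1, so the limit is e^(-10).

e^(-10)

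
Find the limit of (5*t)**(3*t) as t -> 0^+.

1

Base → 0⁺ and exponent → 0⁺: a 0^0 form.
Take logs: 3t·ln(5t). This is 0·(−∞); rewriting as ln(5t)/(1/(3t)) and applying L'Hôpital gives 0.
Hence the limit is e^0 = 1.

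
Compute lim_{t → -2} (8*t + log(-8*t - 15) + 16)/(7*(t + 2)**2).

-32/7

Direct substitution gives 0/0.
Apply L'Hôpital: lim (8 - 8/(-8*t - 15))/(14*t + 28), still 0/0.
After 2 applications of L'Hôpital's rule the quotient is (-64/(-8*t - 15)^2)/(14); substituting t = -2 gives -32/7.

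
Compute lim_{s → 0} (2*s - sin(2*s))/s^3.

Direct substitution gives 0/0.
Apply L'Hôpital: lim (2 - 2*cos(2*s))/(3*s^2), still 0/0.
Apply L'Hôpital: lim (4*sin(2*s))/(6*s), still 0/0.
After 3 applications of L'Hôpital's rule the quotient is (8*cos(2*s))/(6); substituting s = 0 gives 4/3.

4/3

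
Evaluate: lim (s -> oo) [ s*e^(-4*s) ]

0

Write as s^1/e^{4s}, an ∞/∞ form.
Exponential growth dominates any polynomial, so repeated L'Hôpital (or the standard result) gives 0.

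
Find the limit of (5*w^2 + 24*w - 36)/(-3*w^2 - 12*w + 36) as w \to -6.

Since w = -6 makes numerator and denominator zero, (w + 6) divides both.
Cancelling it gives (5*w - 6)/(6 - 3*w); now plug in w = -6 to get -3/2.

-3/2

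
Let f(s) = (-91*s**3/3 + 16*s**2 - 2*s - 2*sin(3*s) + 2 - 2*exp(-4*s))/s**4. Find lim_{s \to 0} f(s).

Substitution gives 0/0 (the numerator vanishes to order 4).
Expand each term to order s^4: the coefficient of s^4 in -2·e^(-4s) is -64/3 and in -2·sin(3s) is 0.
Lower-order terms cancel with the polynomial part, so the numerator is (-64/3)·s^4 + o(s^4), and the limit is (-64/3)/(1) = -64/3.

-64/3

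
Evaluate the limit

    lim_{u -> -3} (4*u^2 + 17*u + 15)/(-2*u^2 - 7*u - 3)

Direct substitution gives 0/0, so factor. Both numerator and denominator have (u + 3) as a factor.
After cancelling, the expression reduces to (4*u + 5)/(-2*u - 1).
Substituting u = -3 gives -7/5.

-7/5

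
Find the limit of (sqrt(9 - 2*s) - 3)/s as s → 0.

-1/3

Substitution gives 0/0. Multiply numerator and denominator by the conjugate √(9 - 2s) + √9.
The numerator becomes (9 - 2s) − 9 = -2s, so the expression simplifies to -2/(√(9 - 2s) + √9).
Letting s → 0 gives -2/(2√9) = -1/3.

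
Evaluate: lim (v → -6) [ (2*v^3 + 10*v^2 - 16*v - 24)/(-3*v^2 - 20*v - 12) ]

5

Since v = -6 makes numerator and denominator zero, (v + 6) divides both.
Cancelling it gives (2*v^2 - 2*v - 4)/(-3*v - 2); now plug in v = -6 to get 5.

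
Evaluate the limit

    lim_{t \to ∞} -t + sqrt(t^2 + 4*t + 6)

2

This has the form ∞ − ∞. Multiply and divide by the conjugate √(t^2 + 4*t + 6) + t.
That gives (4t + 6) / (√(t^2 + 4*t + 6) + t).
Divide numerator and denominator by t: the limit is 4/(2·1) = 2.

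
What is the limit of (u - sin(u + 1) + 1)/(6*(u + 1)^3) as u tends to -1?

Direct substitution gives 0/0.
Apply L'Hôpital: lim (1 - cos(u + 1))/(18*(u + 1)^2), still 0/0.
Apply L'Hôpital: lim (sin(u + 1))/(36*u + 36), still 0/0.
After 3 applications of L'Hôpital's rule the quotient is (cos(u + 1))/(36); substituting u = -1 gives 1/36.

1/36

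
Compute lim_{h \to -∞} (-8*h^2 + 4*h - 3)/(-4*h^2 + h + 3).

2

Numerator and denominator both have degree 2.
Dividing every term by h^2, all lower-order terms vanish and the limit is the ratio of leading coefficients, -8/(-4) = 2.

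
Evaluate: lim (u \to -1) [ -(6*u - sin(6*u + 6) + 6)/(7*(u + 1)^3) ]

Direct substitution gives 0/0.
Apply L'Hôpital: lim (6 - 6*cos(6*u + 6))/(-21*(u + 1)^2), still 0/0.
Apply L'Hôpital: lim (36*sin(6*u + 6))/(-42*u - 42), still 0/0.
After 3 applications of L'Hôpital's rule the quotient is (216*cos(6*u + 6))/(-42); substituting u = -1 gives -36/7.

-36/7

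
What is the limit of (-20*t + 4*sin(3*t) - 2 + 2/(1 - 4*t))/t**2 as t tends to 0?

Substitution gives 0/0 (the numerator vanishes to order 2).
Expand each term to order t^2: the coefficient of t^2 in 2·1/(1 - 4t) is 32 and in 4·sin(3t) is 0.
Lower-order terms cancel with the polynomial part, so the numerator is (32)·t^2 + o(t^2), and the limit is (32)/(1) = 32.

32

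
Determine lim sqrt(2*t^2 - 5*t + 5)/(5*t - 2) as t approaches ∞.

For large |t|, √(2*t^2 - 5*t + 5) ≈ √2·|t| and the denominator ≈ 5t.
Since t → +∞, |t| = t, giving √2/(5) = √(2)/5.

√(2)/5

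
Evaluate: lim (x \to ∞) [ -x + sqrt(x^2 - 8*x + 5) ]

-4

This has the form ∞ − ∞. Multiply and divide by the conjugate √(x^2 - 8*x + 5) + x.
That gives (-8x + 5) / (√(x^2 - 8*x + 5) + x).
Divide numerator and denominator by x: the limit is -8/(2·1) = -4.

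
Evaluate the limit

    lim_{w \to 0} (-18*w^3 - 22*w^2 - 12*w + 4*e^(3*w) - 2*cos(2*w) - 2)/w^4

Substitution gives 0/0; apply L'Hôpital's rule 4 times.
After differentiating numerator and denominator 4 times the quotient is (324*e^(3*w) - 32*cos(2*w))/(24); at w = 0 this is 73/6.

73/6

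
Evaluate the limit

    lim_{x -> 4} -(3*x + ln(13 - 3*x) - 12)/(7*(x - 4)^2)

Direct substitution gives 0/0.
Apply L'Hôpital: lim (3 - 3/(13 - 3*x))/(56 - 14*x), still 0/0.
After 2 applications of L'Hôpital's rule the quotient is (-9/(13 - 3*x)^2)/(-14); substituting x = 4 gives 9/14.

9/14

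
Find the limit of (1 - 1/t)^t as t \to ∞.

e^(-1)

The base → 1 and the exponent → ∞: a 1^∞ form.
Take logarithms: (t)·ln(1 - 1/t). Since ln(1+u) ~ u for small u, this behaves like (t)·(-1/t) → -1.
So the limit is e^(-1).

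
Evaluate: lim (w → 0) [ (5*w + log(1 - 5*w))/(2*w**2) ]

Direct substitution gives 0/0.
Apply L'Hôpital: lim (5 - 5/(1 - 5*w))/(4*w), still 0/0.
After 2 applications of L'Hôpital's rule the quotient is (-25/(1 - 5*w)^2)/(4); substituting w = 0 gives -25/4.

-25/4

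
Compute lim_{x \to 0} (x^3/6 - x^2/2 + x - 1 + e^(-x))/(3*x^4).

Direct substitution gives 0/0.
Apply L'Hôpital: lim (x^2/2 - x + 1 - e^(-x))/(12*x^3), still 0/0.
Apply L'Hôpital: lim (x - 1 + e^(-x))/(36*x^2), still 0/0.
Apply L'Hôpital: lim (1 - e^(-x))/(72*x), still 0/0.
After 4 applications of L'Hôpital's rule the quotient is (e^(-x))/(72); substituting x = 0 gives 1/72.

1/72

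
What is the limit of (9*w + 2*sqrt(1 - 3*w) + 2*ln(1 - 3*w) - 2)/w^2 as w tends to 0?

-45/4

Substitution gives 0/0 (the numerator vanishes to order 2).
Expand each term to order w^2: the coefficient of w^2 in 2·ln(1 - 3w) is -9 and in 2·√(1 - 3w) is -9/4.
Lower-order terms cancel with the polynomial part, so the numerator is (-45/4)·w^2 + o(w^2), and the limit is (-45/4)/(1) = -45/4.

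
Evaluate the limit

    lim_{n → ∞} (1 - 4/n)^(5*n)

The base → 1 and the exponent → ∞: a 1^∞ form.
Take logarithms: (5n)·ln(1 - 4/n). Since ln(1+u) ~ u for small u, this behaves like (5n)·(-4/n) → -20.
So the limit is e^(-20).

e^(-20)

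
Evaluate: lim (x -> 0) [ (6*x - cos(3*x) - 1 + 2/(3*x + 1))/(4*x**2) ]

Substitution gives 0/0; apply L'Hôpital's rule 2 times.
After differentiating numerator and denominator 2 times the quotient is (9*cos(3*x) + 36/(3*x + 1)^3)/(8); at x = 0 this is 45/8.

45/8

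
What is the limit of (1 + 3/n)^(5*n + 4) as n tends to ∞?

Let L be the limit and take ln: ln L = lim (5n + 4)·ln(1 + 3/n) = lim (5n + 4)·(3/n + O(1/n²)) = 15.
Hence L = e^(15).

e^(15)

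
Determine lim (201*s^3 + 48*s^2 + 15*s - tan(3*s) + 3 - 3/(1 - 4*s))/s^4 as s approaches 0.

Substitution gives 0/0; apply L'Hôpital's rule 4 times.
After differentiating numerator and denominator 4 times the quotient is (648*tan(3*s)/cos(3*s)^2 - 1944*tan(3*s)/cos(3*s)^4 + 18432/(4*s - 1)^5)/(24); at s = 0 this is -768.

-768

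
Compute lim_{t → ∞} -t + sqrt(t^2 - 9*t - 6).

An ∞ − ∞ form. Rationalising with the conjugate, the difference becomes (-9t - 6) / (√(t^2 - 9*t - 6) + t).
For large t the denominator behaves like 2·t, so the quotient tends to -9/2 = -9/2.

-9/2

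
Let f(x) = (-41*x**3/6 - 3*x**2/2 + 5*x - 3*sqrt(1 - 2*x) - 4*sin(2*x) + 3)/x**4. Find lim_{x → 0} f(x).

15/8

Substitution gives 0/0; apply L'Hôpital's rule 4 times.
After differentiating numerator and denominator 4 times the quotient is (-64*sin(2*x) + 45/(1 - 2*x)^(7/2))/(24); at x = 0 this is 15/8.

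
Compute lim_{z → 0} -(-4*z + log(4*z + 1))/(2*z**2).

Direct substitution gives 0/0.
Apply L'Hôpital: lim (-4 + 4/(4*z + 1))/(-4*z), still 0/0.
After 2 applications of L'Hôpital's rule the quotient is (-16/(4*z + 1)^2)/(-4); substituting z = 0 gives 4.

4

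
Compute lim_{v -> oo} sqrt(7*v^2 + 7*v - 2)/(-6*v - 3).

For large |v|, √(7*v^2 + 7*v - 2) ≈ √7·|v| and the denominator ≈ -6v.
Since v → +∞, |v| = v, giving √7/(-6) = -√(7)/6.

-√(7)/6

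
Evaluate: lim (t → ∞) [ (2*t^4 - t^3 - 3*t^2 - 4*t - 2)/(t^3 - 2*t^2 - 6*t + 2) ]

∞

The numerator has higher degree (4 > 3); the quotient behaves like (2/(1))·t^1 for large |t|.
As t → +∞ this diverges to ∞.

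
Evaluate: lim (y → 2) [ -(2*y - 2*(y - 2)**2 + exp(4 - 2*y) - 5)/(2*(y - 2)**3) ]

Direct substitution gives 0/0.
Apply L'Hôpital: lim (-4*y - 2*e^(4 - 2*y) + 10)/(-6*(y - 2)^2), still 0/0.
Apply L'Hôpital: lim (4*e^(4 - 2*y) - 4)/(24 - 12*y), still 0/0.
After 3 applications of L'Hôpital's rule the quotient is (-8*e^(4 - 2*y))/(-12); substituting y = 2 gives 2/3.

2/3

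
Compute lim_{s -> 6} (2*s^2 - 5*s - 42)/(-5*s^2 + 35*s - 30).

-19/25

Direct substitution gives 0/0, so factor. Both numerator and denominator have (s - 6) as a factor.
After cancelling, the expression reduces to (2*s + 7)/(5 - 5*s).
Substituting s = 6 gives -19/25.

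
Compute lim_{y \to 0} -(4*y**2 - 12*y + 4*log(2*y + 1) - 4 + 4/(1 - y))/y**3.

Substitution gives 0/0; apply L'Hôpital's rule 3 times.
After differentiating numerator and denominator 3 times the quotient is (64/(2*y + 1)^3 + 24/(y - 1)^4)/(-6); at y = 0 this is -44/3.

-44/3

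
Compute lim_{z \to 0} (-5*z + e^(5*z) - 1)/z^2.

25/2

Direct substitution gives 0/0.
Apply L'Hôpital: lim (5*e^(5*z) - 5)/(2*z), still 0/0.
After 2 applications of L'Hôpital's rule the quotient is (25*e^(5*z))/(2); substituting z = 0 gives 25/2.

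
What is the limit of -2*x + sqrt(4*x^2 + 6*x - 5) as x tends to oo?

An ∞ − ∞ form. Rationalising with the conjugate, the difference becomes (6x - 5) / (√(4*x^2 + 6*x - 5) + 2x).
For large x the denominator behaves like 2·2x, so the quotient tends to 6/4 = 3/2.

3/2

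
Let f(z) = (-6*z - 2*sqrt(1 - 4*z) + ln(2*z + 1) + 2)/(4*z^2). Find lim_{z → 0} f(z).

1/2

Substitution gives 0/0 (the numerator vanishes to order 2).
Expand each term to order z^2: the coefficient of z^2 in -2·√(1 - 4z) is 4 and in ln(1 + 2z) is -2.
Lower-order terms cancel with the polynomial part, so the numerator is (2)·z^2 + o(z^2), and the limit is (2)/(4) = 1/2.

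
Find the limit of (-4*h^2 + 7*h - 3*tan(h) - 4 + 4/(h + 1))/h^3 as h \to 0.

-5

Substitution gives 0/0 (the numerator vanishes to order 3).
Expand each term to order h^3: the coefficient of h^3 in -3·tan(h) is -1 and in 4·1/(1 + h) is -4.
Lower-order terms cancel with the polynomial part, so the numerator is (-5)·h^3 + o(h^3), and the limit is (-5)/(1) = -5.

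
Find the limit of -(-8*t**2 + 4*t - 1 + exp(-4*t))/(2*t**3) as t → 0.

Direct substitution gives 0/0.
Apply L'Hôpital: lim (-16*t + 4 - 4*e^(-4*t))/(-6*t^2), still 0/0.
Apply L'Hôpital: lim (-16 + 16*e^(-4*t))/(-12*t), still 0/0.
After 3 applications of L'Hôpital's rule the quotient is (-64*e^(-4*t))/(-12); substituting t = 0 gives 16/3.

16/3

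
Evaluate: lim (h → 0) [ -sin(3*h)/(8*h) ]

Substitution gives 0/0.
Write it as (3/(-8))·sin(3h)/(3h); since sin(u)/u → 1, the limit is -3/8.

-3/8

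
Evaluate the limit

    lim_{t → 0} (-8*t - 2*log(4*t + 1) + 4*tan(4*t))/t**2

Substitution gives 0/0; apply L'Hôpital's rule 2 times.
After differentiating numerator and denominator 2 times the quotient is (128*tan(4*t)/cos(4*t)^2 + 32/(4*t + 1)^2)/(2); at t = 0 this is 16.

16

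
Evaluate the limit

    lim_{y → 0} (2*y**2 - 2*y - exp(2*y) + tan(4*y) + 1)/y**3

20

Substitution gives 0/0; apply L'Hôpital's rule 3 times.
After differentiating numerator and denominator 3 times the quotient is (-8*e^(2*y) + 384*tan(4*y)^4 + 512*tan(4*y)^2 + 128)/(6); at y = 0 this is 20.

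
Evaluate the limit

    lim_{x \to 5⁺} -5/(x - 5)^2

-∞

As x → 5⁺, (x - 5) → 0⁺, so (x - 5)^2 → 0⁺ and -5/(x - 5)^2 → -∞.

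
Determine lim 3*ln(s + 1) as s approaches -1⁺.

-∞

As s → -1⁺, s + 1 → 0⁺ and ln(s + 1) → −∞.
Multiplying by 3 gives -∞.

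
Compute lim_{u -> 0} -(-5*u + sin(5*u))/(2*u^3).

125/12

Direct substitution gives 0/0.
Apply L'Hôpital: lim (5*cos(5*u) - 5)/(-6*u^2), still 0/0.
Apply L'Hôpital: lim (-25*sin(5*u))/(-12*u), still 0/0.
After 3 applications of L'Hôpital's rule the quotient is (-125*cos(5*u))/(-12); substituting u = 0 gives 125/12.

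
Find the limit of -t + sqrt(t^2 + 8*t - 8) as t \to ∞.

4

An ∞ − ∞ form. Rationalising with the conjugate, the difference becomes (8t - 8) / (√(t^2 + 8*t - 8) + t).
For large t the denominator behaves like 2·t, so the quotient tends to 8/2 = 4.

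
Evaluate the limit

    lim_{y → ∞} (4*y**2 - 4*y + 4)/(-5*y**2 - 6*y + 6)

Numerator and denominator both have degree 2.
Dividing every term by y^2, all lower-order terms vanish and the limit is the ratio of leading coefficients, 4/(-5) = -4/5.

-4/5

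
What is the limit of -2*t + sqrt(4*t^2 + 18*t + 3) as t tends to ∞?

This has the form ∞ − ∞. Multiply and divide by the conjugate √(4*t^2 + 18*t + 3) + 2t.
That gives (18t + 3) / (√(4*t^2 + 18*t + 3) + 2t).
Divide numerator and denominator by t: the limit is 18/(2·2) = 9/2.

9/2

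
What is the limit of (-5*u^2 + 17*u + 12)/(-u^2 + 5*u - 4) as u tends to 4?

Since u = 4 makes numerator and denominator zero, (u - 4) divides both.
Cancelling it gives (-5*u - 3)/(1 - u); now plug in u = 4 to get 23/3.

23/3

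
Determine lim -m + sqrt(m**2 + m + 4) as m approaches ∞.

An ∞ − ∞ form. Rationalising with the conjugate, the difference becomes (m + 4) / (√(m^2 + m + 4) + m).
For large m the denominator behaves like 2·m, so the quotient tends to 1/2 = 1/2.

1/2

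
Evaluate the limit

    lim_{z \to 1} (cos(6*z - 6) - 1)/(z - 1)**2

-18

Direct substitution gives 0/0.
Apply L'Hôpital: lim (-6*sin(6*z - 6))/(2*z - 2), still 0/0.
After 2 applications of L'Hôpital's rule the quotient is (-36*cos(6*z - 6))/(2); substituting z = 1 gives -18.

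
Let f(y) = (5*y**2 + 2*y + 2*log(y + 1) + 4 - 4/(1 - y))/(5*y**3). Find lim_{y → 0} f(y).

-2/3

Substitution gives 0/0; apply L'Hôpital's rule 3 times.
After differentiating numerator and denominator 3 times the quotient is (4/(y + 1)^3 - 24/(y - 1)^4)/(30); at y = 0 this is -2/3.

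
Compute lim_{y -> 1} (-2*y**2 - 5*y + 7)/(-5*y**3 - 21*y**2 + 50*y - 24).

Direct substitution gives 0/0, so factor. Both numerator and denominator have (y - 1) as a factor.
After cancelling, the expression reduces to (-2*y - 7)/(-5*y^2 - 26*y + 24).
Substituting y = 1 gives 9/7.

9/7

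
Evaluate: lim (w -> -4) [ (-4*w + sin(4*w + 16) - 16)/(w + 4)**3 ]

-32/3

Direct substitution gives 0/0.
Apply L'Hôpital: lim (4*cos(4*w + 16) - 4)/(3*(w + 4)^2), still 0/0.
Apply L'Hôpital: lim (-16*sin(4*w + 16))/(6*w + 24), still 0/0.
After 3 applications of L'Hôpital's rule the quotient is (-64*cos(4*w + 16))/(6); substituting w = -4 gives -32/3.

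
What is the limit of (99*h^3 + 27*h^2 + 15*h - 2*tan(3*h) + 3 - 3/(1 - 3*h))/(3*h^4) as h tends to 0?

-81

Substitution gives 0/0 (the numerator vanishes to order 4).
Expand each term to order h^4: the coefficient of h^4 in -3·1/(1 - 3h) is -243 and in -2·tan(3h) is 0.
Lower-order terms cancel with the polynomial part, so the numerator is (-243)·h^4 + o(h^4), and the limit is (-243)/(3) = -81.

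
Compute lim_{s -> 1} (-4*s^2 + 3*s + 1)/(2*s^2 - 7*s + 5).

5/3

Direct substitution gives 0/0, so factor. Both numerator and denominator have (s - 1) as a factor.
After cancelling, the expression reduces to (-4*s - 1)/(2*s - 5).
Substituting s = 1 gives 5/3.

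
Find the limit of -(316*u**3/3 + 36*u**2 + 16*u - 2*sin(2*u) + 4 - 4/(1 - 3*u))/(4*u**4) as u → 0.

81

Substitution gives 0/0 (the numerator vanishes to order 4).
Expand each term to order u^4: the coefficient of u^4 in -2·sin(2u) is 0 and in -4·1/(1 - 3u) is -324.
Lower-order terms cancel with the polynomial part, so the numerator is (-324)·u^4 + o(u^4), and the limit is (-324)/(-4) = 81.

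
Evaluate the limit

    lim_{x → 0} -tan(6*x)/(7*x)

Substitution gives 0/0.
Since tan(u)/u → 1 as u → 0, tan(6x)/(6x) → 1 and the limit is 6/(-7) = -6/7.

-6/7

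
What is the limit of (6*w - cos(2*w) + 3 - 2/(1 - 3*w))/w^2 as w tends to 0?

-16

Substitution gives 0/0; apply L'Hôpital's rule 2 times.
After differentiating numerator and denominator 2 times the quotient is (4*cos(2*w) + 36/(3*w - 1)^3)/(2); at w = 0 this is -16.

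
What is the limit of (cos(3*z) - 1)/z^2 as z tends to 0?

-9/2

Direct substitution gives 0/0.
Apply L'Hôpital: lim (-3*sin(3*z))/(2*z), still 0/0.
After 2 applications of L'Hôpital's rule the quotient is (-9*cos(3*z))/(2); substituting z = 0 gives -9/2.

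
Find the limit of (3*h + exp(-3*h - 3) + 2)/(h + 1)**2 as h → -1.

9/2

Direct substitution gives 0/0.
Apply L'Hôpital: lim (3 - 3*e^(-3*h - 3))/(2*h + 2), still 0/0.
After 2 applications of L'Hôpital's rule the quotient is (9*e^(-3*h - 3))/(2); substituting h = -1 gives 9/2.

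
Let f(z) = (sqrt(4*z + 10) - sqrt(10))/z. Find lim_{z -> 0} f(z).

√(10)/5

Substitution gives 0/0. Multiply numerator and denominator by the conjugate √(10 + 4z) + √10.
The numerator becomes (10 + 4z) − 10 = 4z, so the expression simplifies to 4/(√(10 + 4z) + √10).
Letting z → 0 gives 4/(2√10) = √(10)/5.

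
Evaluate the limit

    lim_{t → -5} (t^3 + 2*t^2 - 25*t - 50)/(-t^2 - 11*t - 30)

At t = -5 both the top and bottom vanish — a removable singularity. Factoring out (t + 5) from each leaves (t^2 - 3*t - 10)/(-t - 6), which at t = -5 equals -30.

-30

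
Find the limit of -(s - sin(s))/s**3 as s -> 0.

Direct substitution gives 0/0.
Apply L'Hôpital: lim (1 - cos(s))/(-3*s^2), still 0/0.
Apply L'Hôpital: lim (sin(s))/(-6*s), still 0/0.
After 3 applications of L'Hôpital's rule the quotient is (cos(s))/(-6); substituting s = 0 gives -1/6.

-1/6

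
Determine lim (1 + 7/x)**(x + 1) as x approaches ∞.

The base → 1 and the exponent → ∞: a 1^∞ form.
Take logarithms: (x + 1)·ln(1 + 7/x). Since ln(1+u) ~ u for small u, this behaves like (x)·(7/x) → 7.
So the limit is e^(7).

e^(7)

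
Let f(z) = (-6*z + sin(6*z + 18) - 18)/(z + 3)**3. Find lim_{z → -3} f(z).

-36

Direct substitution gives 0/0.
Apply L'Hôpital: lim (6*cos(6*z + 18) - 6)/(3*(z + 3)^2), still 0/0.
Apply L'Hôpital: lim (-36*sin(6*z + 18))/(6*z + 18), still 0/0.
After 3 applications of L'Hôpital's rule the quotient is (-216*cos(6*z + 18))/(6); substituting z = -3 gives -36.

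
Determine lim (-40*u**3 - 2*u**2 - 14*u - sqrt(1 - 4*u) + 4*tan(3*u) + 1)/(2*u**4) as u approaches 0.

Substitution gives 0/0; apply L'Hôpital's rule 4 times.
After differentiating numerator and denominator 4 times the quotient is (7776*tan(3*u)^3/cos(3*u)^2 + 5184*tan(3*u)/cos(3*u)^2 + 240/(1 - 4*u)^(7/2))/(48); at u = 0 this is 5.

5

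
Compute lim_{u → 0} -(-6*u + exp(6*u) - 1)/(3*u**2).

-6

Direct substitution gives 0/0.
Apply L'Hôpital: lim (6*e^(6*u) - 6)/(-6*u), still 0/0.
After 2 applications of L'Hôpital's rule the quotient is (36*e^(6*u))/(-6); substituting u = 0 gives -6.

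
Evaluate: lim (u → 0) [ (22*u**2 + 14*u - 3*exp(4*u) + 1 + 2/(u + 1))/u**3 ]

-34

Substitution gives 0/0; apply L'Hôpital's rule 3 times.
After differentiating numerator and denominator 3 times the quotient is (-192*e^(4*u) - 12/(u + 1)^4)/(6); at u = 0 this is -34.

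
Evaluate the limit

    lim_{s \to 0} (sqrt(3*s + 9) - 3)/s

A 0/0 form; rationalise with √(9 + 3s) + √9. This collapses the numerator to 3s, leaving 3/(√(9 + 3s) + √9) → 3/(2√9) = 1/2.

1/2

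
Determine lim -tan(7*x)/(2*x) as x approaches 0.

-7/2

Substitution gives 0/0.
Since tan(u)/u → 1 as u → 0, tan(7x)/(7x) → 1 and the limit is 7/(-2) = -7/2.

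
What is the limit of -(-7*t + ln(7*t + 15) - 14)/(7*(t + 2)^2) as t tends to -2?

7/2

Direct substitution gives 0/0.
Apply L'Hôpital: lim (-7 + 7/(7*t + 15))/(-14*t - 28), still 0/0.
After 2 applications of L'Hôpital's rule the quotient is (-49/(7*t + 15)^2)/(-14); substituting t = -2 gives 7/2.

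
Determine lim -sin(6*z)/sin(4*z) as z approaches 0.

-3/2

Substitution gives 0/0.
Divide numerator and denominator by z: sin(6z)/z → 6 and sin(4z)/z → 4, so the limit is -1·6/4 = -3/2.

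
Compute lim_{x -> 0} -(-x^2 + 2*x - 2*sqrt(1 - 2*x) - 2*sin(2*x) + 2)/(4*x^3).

Substitution gives 0/0 (the numerator vanishes to order 3).
Expand each term to order x^3: the coefficient of x^3 in -2·sin(2x) is 8/3 and in -2·√(1 - 2x) is 1.
Lower-order terms cancel with the polynomial part, so the numerator is (11/3)·x^3 + o(x^3), and the limit is (11/3)/(-4) = -11/12.

-11/12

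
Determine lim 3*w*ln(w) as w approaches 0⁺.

0

This is a 0·(−∞) form. Rewrite as 3·ln(w) / w^(−1) and apply L'Hôpital:
the derivative quotient is 3·(1/w) / (−1·w^(−2)) = (-3/1)·w^1 → 0.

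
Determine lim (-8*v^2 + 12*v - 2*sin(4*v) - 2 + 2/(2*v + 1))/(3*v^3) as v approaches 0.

16/9

Substitution gives 0/0; apply L'Hôpital's rule 3 times.
After differentiating numerator and denominator 3 times the quotient is (128*cos(4*v) - 96/(2*v + 1)^4)/(18); at v = 0 this is 16/9.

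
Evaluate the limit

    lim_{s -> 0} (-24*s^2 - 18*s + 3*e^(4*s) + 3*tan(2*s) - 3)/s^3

40

Substitution gives 0/0; apply L'Hôpital's rule 3 times.
After differentiating numerator and denominator 3 times the quotient is (192*e^(4*s) + 144*tan(2*s)^4 + 192*tan(2*s)^2 + 48)/(6); at s = 0 this is 40.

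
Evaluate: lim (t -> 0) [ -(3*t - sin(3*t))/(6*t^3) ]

-3/4

Direct substitution gives 0/0.
Apply L'Hôpital: lim (3 - 3*cos(3*t))/(-18*t^2), still 0/0.
Apply L'Hôpital: lim (9*sin(3*t))/(-36*t), still 0/0.
After 3 applications of L'Hôpital's rule the quotient is (27*cos(3*t))/(-36); substituting t = 0 gives -3/4.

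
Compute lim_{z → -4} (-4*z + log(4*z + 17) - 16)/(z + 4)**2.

Direct substitution gives 0/0.
Apply L'Hôpital: lim (-4 + 4/(4*z + 17))/(2*z + 8), still 0/0.
After 2 applications of L'Hôpital's rule the quotient is (-16/(4*z + 17)^2)/(2); substituting z = -4 gives -8.

-8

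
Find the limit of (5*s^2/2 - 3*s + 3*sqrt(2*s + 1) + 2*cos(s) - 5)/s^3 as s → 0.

Substitution gives 0/0; apply L'Hôpital's rule 3 times.
After differentiating numerator and denominator 3 times the quotient is (2*sin(s) + 9/(2*s + 1)^(5/2))/(6); at s = 0 this is 3/2.

3/2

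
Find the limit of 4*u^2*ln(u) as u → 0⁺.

This is a 0·(−∞) form. Rewrite as 4·ln(u) / u^(−2) and apply L'Hôpital:
the derivative quotient is 4·(1/u) / (−2·u^(−3)) = (-4/2)·u^2 → 0.

0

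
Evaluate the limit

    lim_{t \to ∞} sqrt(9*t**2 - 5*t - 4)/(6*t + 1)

1/2

For large |t|, √(9*t^2 - 5*t - 4) ≈ √9·|t| and the denominator ≈ 6t.
Since t → +∞, |t| = t, giving √9/(6) = 1/2.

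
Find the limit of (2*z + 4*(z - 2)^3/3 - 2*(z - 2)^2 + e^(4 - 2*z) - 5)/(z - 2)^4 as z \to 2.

Direct substitution gives 0/0.
Apply L'Hôpital: lim (-4*z + 4*(z - 2)^2 - 2*e^(4 - 2*z) + 10)/(4*(z - 2)^3), still 0/0.
Apply L'Hôpital: lim (8*z + 4*e^(4 - 2*z) - 20)/(12*(z - 2)^2), still 0/0.
Apply L'Hôpital: lim (8 - 8*e^(4 - 2*z))/(24*z - 48), still 0/0.
After 4 applications of L'Hôpital's rule the quotient is (16*e^(4 - 2*z))/(24); substituting z = 2 gives 2/3.

2/3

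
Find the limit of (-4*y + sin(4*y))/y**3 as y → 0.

-32/3

Direct substitution gives 0/0.
Apply L'Hôpital: lim (4*cos(4*y) - 4)/(3*y^2), still 0/0.
Apply L'Hôpital: lim (-16*sin(4*y))/(6*y), still 0/0.
After 3 applications of L'Hôpital's rule the quotient is (-64*cos(4*y))/(6); substituting y = 0 gives -32/3.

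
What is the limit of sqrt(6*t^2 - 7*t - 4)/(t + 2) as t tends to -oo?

-√(6)

For large |t|, √(6*t^2 - 7*t - 4) ≈ √6·|t| and the denominator ≈ t.
Since t → −∞, |t| = −t, giving −√6/(1) = -√(6).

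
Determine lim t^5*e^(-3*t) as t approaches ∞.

0

Write as t^5/e^{3t}, an ∞/∞ form.
Exponential growth dominates any polynomial, so repeated L'Hôpital (or the standard result) gives 0.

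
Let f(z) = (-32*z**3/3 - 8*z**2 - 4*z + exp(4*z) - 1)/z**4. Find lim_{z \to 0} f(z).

32/3

Direct substitution gives 0/0.
Apply L'Hôpital: lim (-32*z^2 - 16*z + 4*e^(4*z) - 4)/(4*z^3), still 0/0.
Apply L'Hôpital: lim (-64*z + 16*e^(4*z) - 16)/(12*z^2), still 0/0.
Apply L'Hôpital: lim (64*e^(4*z) - 64)/(24*z), still 0/0.
After 4 applications of L'Hôpital's rule the quotient is (256*e^(4*z))/(24); substituting z = 0 gives 32/3.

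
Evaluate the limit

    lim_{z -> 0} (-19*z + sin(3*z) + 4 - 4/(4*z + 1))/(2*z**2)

-32

Substitution gives 0/0 (the numerator vanishes to order 2).
Expand each term to order z^2: the coefficient of z^2 in sin(3z) is 0 and in -4·1/(1 + 4z) is -64.
Lower-order terms cancel with the polynomial part, so the numerator is (-64)·z^2 + o(z^2), and the limit is (-64)/(2) = -32.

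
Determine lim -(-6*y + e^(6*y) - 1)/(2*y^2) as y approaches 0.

-9

Direct substitution gives 0/0.
Apply L'Hôpital: lim (6*e^(6*y) - 6)/(-4*y), still 0/0.
After 2 applications of L'Hôpital's rule the quotient is (36*e^(6*y))/(-4); substituting y = 0 gives -9.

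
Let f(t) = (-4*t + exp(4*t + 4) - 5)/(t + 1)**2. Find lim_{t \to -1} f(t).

8

Direct substitution gives 0/0.
Apply L'Hôpital: lim (4*e^(4*t + 4) - 4)/(2*t + 2), still 0/0.
After 2 applications of L'Hôpital's rule the quotient is (16*e^(4*t + 4))/(2); substituting t = -1 gives 8.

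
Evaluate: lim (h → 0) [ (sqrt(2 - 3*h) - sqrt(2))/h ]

A 0/0 form; rationalise with √(2 - 3h) + √2. This collapses the numerator to -3h, leaving -3/(√(2 - 3h) + √2) → -3/(2√2) = -3*√(2)/4.

-3*√(2)/4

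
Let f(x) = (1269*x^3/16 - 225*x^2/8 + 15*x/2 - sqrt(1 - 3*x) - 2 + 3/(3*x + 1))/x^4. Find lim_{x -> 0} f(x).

31509/128

Substitution gives 0/0 (the numerator vanishes to order 4).
Expand each term to order x^4: the coefficient of x^4 in −√(1 - 3x) is 405/128 and in 3·1/(1 + 3x) is 243.
Lower-order terms cancel with the polynomial part, so the numerator is (31509/128)·x^4 + o(x^4), and the limit is (31509/128)/(1) = 31509/128.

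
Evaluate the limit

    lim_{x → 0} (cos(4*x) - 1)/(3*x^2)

Direct substitution gives 0/0.
Apply L'Hôpital: lim (-4*sin(4*x))/(6*x), still 0/0.
After 2 applications of L'Hôpital's rule the quotient is (-16*cos(4*x))/(6); substituting x = 0 gives -8/3.

-8/3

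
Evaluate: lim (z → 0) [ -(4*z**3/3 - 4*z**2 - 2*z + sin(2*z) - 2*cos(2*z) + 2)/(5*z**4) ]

Substitution gives 0/0 (the numerator vanishes to order 4).
Expand each term to order z^4: the coefficient of z^4 in -2·cos(2z) is -4/3 and in sin(2z) is 0.
Lower-order terms cancel with the polynomial part, so the numerator is (-4/3)·z^4 + o(z^4), and the limit is (-4/3)/(-5) = 4/15.

4/15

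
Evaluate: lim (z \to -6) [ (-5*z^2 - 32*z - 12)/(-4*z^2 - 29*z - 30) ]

Since z = -6 makes numerator and denominator zero, (z + 6) divides both.
Cancelling it gives (-5*z - 2)/(-4*z - 5); now plug in z = -6 to get 28/19.

28/19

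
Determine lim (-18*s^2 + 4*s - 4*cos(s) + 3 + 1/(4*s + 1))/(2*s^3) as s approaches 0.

-32

Substitution gives 0/0; apply L'Hôpital's rule 3 times.
After differentiating numerator and denominator 3 times the quotient is (-4*sin(s) - 384/(4*s + 1)^4)/(12); at s = 0 this is -32.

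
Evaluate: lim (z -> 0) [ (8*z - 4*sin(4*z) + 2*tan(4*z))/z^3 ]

Substitution gives 0/0 (the numerator vanishes to order 3).
Expand each term to order z^3: the coefficient of z^3 in 2·tan(4z) is 128/3 and in -4·sin(4z) is 128/3.
Lower-order terms cancel with the polynomial part, so the numerator is (256/3)·z^3 + o(z^3), and the limit is (256/3)/(1) = 256/3.

256/3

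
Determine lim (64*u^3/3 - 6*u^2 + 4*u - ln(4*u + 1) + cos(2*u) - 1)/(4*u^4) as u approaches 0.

Substitution gives 0/0 (the numerator vanishes to order 4).
Expand each term to order u^4: the coefficient of u^4 in cos(2u) is 2/3 and in −ln(1 + 4u) is 64.
Lower-order terms cancel with the polynomial part, so the numerator is (194/3)·u^4 + o(u^4), and the limit is (194/3)/(4) = 97/6.

97/6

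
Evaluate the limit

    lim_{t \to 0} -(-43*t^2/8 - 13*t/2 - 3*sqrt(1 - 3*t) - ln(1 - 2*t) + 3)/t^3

-371/48

Substitution gives 0/0 (the numerator vanishes to order 3).
Expand each term to order t^3: the coefficient of t^3 in -3·√(1 - 3t) is 81/16 and in −ln(1 - 2t) is 8/3.
Lower-order terms cancel with the polynomial part, so the numerator is (371/48)·t^3 + o(t^3), and the limit is (371/48)/(-1) = -371/48.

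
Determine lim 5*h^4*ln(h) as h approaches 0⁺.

0

This is a 0·(−∞) form. Rewrite as 5·ln(h) / h^(−4) and apply L'Hôpital:
the derivative quotient is 5·(1/h) / (−4·h^(−5)) = (-5/4)·h^4 → 0.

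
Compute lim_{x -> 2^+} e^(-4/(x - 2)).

As x → 2⁺, -4/(x - 2) → −∞, so e^(-4/(x - 2)) → 0.

0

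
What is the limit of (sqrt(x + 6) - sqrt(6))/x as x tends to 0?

A 0/0 form; rationalise with √(6 + x) + √6. This collapses the numerator to x, leaving 1/(√(6 + x) + √6) → 1/(2√6) = √(6)/12.

√(6)/12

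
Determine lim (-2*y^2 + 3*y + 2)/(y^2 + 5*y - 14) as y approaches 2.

-5/9

Since y = 2 makes numerator and denominator zero, (y - 2) divides both.
Cancelling it gives (-2*y - 1)/(y + 7); now plug in y = 2 to get -5/9.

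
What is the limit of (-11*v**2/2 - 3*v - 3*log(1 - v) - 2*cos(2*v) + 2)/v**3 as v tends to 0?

Substitution gives 0/0; apply L'Hôpital's rule 3 times.
After differentiating numerator and denominator 3 times the quotient is (-16*sin(2*v) - 6/(v - 1)^3)/(6); at v = 0 this is 1.

1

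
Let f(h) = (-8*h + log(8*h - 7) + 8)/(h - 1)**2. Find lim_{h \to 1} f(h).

Direct substitution gives 0/0.
Apply L'Hôpital: lim (-8 + 8/(8*h - 7))/(2*h - 2), still 0/0.
After 2 applications of L'Hôpital's rule the quotient is (-64/(8*h - 7)^2)/(2); substituting h = 1 gives -32.

-32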